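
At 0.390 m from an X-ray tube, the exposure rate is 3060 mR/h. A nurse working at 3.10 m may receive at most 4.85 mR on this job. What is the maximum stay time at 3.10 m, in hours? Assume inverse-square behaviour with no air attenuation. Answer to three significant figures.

0.100 h

By the inverse-square law, rate at 3.10 m:
3060 × (0.390/3.10)² = 3060 × 0.01583 = 48.44 mR/h.
Stay time = 4.85 mR ÷ 48.44 mR/h = 0.1001 h.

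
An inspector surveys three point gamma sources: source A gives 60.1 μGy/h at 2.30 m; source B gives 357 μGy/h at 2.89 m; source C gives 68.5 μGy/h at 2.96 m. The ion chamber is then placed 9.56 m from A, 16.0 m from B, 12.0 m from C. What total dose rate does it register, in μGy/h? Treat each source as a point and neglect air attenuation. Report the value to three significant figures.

19.3 μGy/h

By superposition, sum each source's inverse-square contribution:
A: 60.1 × (2.30/9.56)² = 3.479 μGy/h
B: 357 × (2.89/16.0)² = 11.65 μGy/h
C: 68.5 × (2.96/12.0)² = 4.168 μGy/h
Total = 3.479 + 11.65 + 4.168 = 19.30 μGy/h.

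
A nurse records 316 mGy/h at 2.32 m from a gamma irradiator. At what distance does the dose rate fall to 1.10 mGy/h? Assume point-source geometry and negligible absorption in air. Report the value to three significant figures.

39.3 m

Intensity scales as (d₁/d₂)², so d₂ = d₁·√(I₁/I₂).
I₁/I₂ = 316/1.10 = 287.3, so d₂ = 2.32 × √287.3 = 39.32 m.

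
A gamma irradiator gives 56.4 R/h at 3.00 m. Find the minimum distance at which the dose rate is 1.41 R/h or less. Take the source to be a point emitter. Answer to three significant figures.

Since intensity falls as 1/r², d₂ = d₁·√(I₁/I₂).
I₁/I₂ = 56.4/1.41 = 40.00, so d₂ = 3.00 × √40.00 = 18.97 m.

19.0 m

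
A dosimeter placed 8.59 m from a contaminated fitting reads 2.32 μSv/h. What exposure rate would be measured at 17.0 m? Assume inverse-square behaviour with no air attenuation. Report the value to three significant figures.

Applying the 1/r² law, scaling from 8.59 m to 17.0 m:
(8.59/17.0)² = 0.2553, so 2.32 × 0.2553 = 0.5923 μSv/h.

0.592 μSv/h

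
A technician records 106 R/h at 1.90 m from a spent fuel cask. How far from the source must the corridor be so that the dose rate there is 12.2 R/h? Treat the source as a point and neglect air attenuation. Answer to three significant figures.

Intensity scales as (d₁/d₂)², so d₂ = d₁·√(I₁/I₂).
I₁/I₂ = 106/12.2 = 8.689, so d₂ = 1.90 × √8.689 = 5.601 m.

5.60 m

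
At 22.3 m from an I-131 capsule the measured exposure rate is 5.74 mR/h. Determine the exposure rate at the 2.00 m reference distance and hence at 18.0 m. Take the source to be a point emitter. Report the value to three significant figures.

714 mR/h; 8.81 mR/h

Since intensity falls as 1/r²,
At 2.00 m: 5.74 × (22.3/2.00)² = 5.74 × 124.3 = 713.5 mR/h
At 18.0 m: 713.5 × (2.00/18.0)² = 713.5 × 0.01235 = 8.812 mR/h.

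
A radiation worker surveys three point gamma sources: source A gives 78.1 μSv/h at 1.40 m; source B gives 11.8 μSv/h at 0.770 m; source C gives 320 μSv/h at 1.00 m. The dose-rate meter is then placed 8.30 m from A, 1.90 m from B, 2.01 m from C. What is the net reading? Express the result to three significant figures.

83.4 μSv/h

Each source contributes Iᵢ·(dᵢ/rᵢ)²; contributions add.
A: 78.1 × (1.40/8.30)² = 2.222 μSv/h
B: 11.8 × (0.770/1.90)² = 1.938 μSv/h
C: 320 × (1.00/2.01)² = 79.21 μSv/h
Total = 2.222 + 1.938 + 79.21 = 83.37 μSv/h.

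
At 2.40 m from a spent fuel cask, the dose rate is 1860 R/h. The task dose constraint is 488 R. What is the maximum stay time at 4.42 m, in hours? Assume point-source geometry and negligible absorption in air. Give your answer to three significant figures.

0.890 h

Using I₁d₁² = I₂d₂², rate at 4.42 m:
(2.40/4.42)² = 0.2948, so 1860 × 0.2948 = 548.3 R/h.
Stay time = 488 R ÷ 548.3 R/h = 0.8900 h.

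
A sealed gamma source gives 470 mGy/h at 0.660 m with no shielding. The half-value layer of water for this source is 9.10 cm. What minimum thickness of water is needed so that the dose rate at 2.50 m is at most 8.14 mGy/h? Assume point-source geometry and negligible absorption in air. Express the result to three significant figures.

18.3 cm

At 2.50 m, distance alone gives (0.660/2.50)² = 0.06970, so 470 × 0.06970 = 32.76 mGy/h.
Further attenuation needed: 32.76/8.14 = 4.025.
n = log₂(4.025) = 2.009 half-value layers.
Thickness = 2.009 × 9.10 cm = 18.28 cm.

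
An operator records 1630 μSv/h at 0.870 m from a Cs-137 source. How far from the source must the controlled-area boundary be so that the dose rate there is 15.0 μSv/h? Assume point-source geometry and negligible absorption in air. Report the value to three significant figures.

9.07 m

By the inverse-square law, d₂ = d₁·√(I₁/I₂).
I₁/I₂ = 1630/15.0 = 108.7, so d₂ = 0.870 × √108.7 = 9.071 m.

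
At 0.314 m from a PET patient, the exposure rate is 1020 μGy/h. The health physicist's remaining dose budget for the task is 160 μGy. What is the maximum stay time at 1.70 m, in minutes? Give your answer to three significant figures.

By the inverse-square law, rate at 1.70 m:
1020 × (0.314/1.70)² = 1020 × 0.03412 = 34.80 μGy/h.
Stay time = 160 μGy ÷ 34.80 μGy/h = 4.598 h = 275.9 min.

276 min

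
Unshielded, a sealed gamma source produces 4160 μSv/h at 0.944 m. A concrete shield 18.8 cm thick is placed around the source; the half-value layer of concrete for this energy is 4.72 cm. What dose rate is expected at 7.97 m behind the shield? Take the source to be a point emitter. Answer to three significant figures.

3.69 μSv/h

Distance alone: 4160 × (0.944/7.97)² = 4160 × 0.01403 = 58.36 μSv/h.
Shield: 18.8/4.72 = 3.983 half-value layers → attenuation 2^(−3.983) = 0.06324.
Combined: 58.36 × 0.06324 = 3.691 μSv/h.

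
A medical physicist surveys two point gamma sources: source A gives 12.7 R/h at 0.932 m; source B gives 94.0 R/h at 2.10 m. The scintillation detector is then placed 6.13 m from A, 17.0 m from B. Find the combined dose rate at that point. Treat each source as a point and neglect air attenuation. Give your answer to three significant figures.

1.73 R/h

Each source contributes Iᵢ·(dᵢ/rᵢ)²; contributions add.
A: 12.7 × (0.932/6.13)² = 0.2936 R/h
B: 94.0 × (2.10/17.0)² = 1.434 R/h
Total = 0.2936 + 1.434 = 1.728 R/h.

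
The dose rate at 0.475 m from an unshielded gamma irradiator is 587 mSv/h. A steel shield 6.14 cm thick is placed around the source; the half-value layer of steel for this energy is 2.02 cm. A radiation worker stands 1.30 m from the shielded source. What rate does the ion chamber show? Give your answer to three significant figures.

9.53 mSv/h

Distance alone: 587 × (0.475/1.30)² = 587 × 0.1335 = 78.36 mSv/h.
Shield: 6.14/2.02 = 3.040 half-value layers → attenuation 2^(−3.040) = 0.1216.
Combined: 78.36 × 0.1216 = 9.529 mSv/h.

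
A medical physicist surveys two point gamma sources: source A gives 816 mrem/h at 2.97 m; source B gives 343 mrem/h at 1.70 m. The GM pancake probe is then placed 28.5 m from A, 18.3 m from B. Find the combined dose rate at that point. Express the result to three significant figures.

Each source contributes Iᵢ·(dᵢ/rᵢ)²; contributions add.
A: 816 × (2.97/28.5)² = 8.862 mrem/h
B: 343 × (1.70/18.3)² = 2.960 mrem/h
Total = 8.862 + 2.960 = 11.82 mrem/h.

11.8 mrem/h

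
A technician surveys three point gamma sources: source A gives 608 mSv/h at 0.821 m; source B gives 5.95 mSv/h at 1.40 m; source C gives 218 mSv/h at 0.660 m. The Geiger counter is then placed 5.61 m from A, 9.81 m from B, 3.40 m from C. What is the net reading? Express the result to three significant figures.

By superposition, sum each source's inverse-square contribution:
A: 608 × (0.821/5.61)² = 13.02 mSv/h
B: 5.95 × (1.40/9.81)² = 0.1212 mSv/h
C: 218 × (0.660/3.40)² = 8.215 mSv/h
Total = 13.02 + 0.1212 + 8.215 = 21.36 mSv/h.

21.4 mSv/h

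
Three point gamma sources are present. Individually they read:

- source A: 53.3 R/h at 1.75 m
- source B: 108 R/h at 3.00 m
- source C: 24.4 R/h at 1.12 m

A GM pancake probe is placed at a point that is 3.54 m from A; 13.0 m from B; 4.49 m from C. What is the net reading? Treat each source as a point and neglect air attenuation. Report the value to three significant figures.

20.3 R/h

Each source contributes Iᵢ·(dᵢ/rᵢ)²; contributions add.
A: 53.3 × (1.75/3.54)² = 13.03 R/h
B: 108 × (3.00/13.0)² = 5.751 R/h
C: 24.4 × (1.12/4.49)² = 1.518 R/h
Total = 13.03 + 5.751 + 1.518 = 20.30 R/h.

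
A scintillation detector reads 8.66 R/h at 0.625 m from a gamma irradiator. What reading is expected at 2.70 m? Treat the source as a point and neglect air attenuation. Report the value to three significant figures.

0.464 R/h

By the inverse-square law, the rate at 2.70 m is
8.66 × (0.625/2.70)² = 8.66 × 0.05358 = 0.4640 R/h.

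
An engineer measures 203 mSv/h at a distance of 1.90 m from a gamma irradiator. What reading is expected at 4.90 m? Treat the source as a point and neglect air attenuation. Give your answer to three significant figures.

30.5 mSv/h

Since intensity falls as 1/r², the rate at 4.90 m is
203 × (1.90/4.90)² = 203 × 0.1504 = 30.53 mSv/h.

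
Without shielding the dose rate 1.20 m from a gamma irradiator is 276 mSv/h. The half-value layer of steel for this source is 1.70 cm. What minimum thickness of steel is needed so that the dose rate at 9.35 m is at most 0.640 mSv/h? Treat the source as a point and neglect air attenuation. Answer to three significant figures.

4.81 cm

At 9.35 m, distance alone gives (1.20/9.35)² = 0.01647, so 276 × 0.01647 = 4.546 mSv/h.
Further attenuation needed: 4.546/0.640 = 7.103.
n = log₂(7.103) = 2.828 half-value layers.
Thickness = 2.828 × 1.70 cm = 4.808 cm.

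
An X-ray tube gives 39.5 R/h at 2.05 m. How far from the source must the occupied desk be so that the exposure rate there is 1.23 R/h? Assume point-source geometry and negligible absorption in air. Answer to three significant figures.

Since intensity falls as 1/r², d₂ = d₁·√(I₁/I₂).
I₁/I₂ = 39.5/1.23 = 32.11, so d₂ = 2.05 × √32.11 = 11.62 m.

11.6 m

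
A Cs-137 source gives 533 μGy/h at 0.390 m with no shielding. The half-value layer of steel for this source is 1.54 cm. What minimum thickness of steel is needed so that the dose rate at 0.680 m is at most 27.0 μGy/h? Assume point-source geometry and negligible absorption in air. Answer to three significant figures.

At 0.680 m, distance alone gives 533 × (0.390/0.680)² = 533 × 0.3289 = 175.3 μGy/h.
Further attenuation needed: 175.3/27.0 = 6.493.
n = log₂(6.493) = 2.699 half-value layers.
Thickness = 2.699 × 1.54 cm = 4.156 cm.

4.16 cm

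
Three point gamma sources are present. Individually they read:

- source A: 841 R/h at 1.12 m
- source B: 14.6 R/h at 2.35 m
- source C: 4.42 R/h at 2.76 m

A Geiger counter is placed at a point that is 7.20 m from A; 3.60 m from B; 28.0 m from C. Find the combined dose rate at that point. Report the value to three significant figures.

By superposition, sum each source's inverse-square contribution:
A: 841 × (1.12/7.20)² = 20.35 R/h
B: 14.6 × (2.35/3.60)² = 6.221 R/h
C: 4.42 × (2.76/28.0)² = 0.04295 R/h
Total = 20.35 + 6.221 + 0.04295 = 26.61 R/h.

26.6 R/h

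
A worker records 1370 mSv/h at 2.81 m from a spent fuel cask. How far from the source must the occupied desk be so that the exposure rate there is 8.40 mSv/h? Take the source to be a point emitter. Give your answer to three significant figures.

By the inverse-square law, d₂ = d₁·√(I₁/I₂).
I₁/I₂ = 1370/8.40 = 163.1, so d₂ = 2.81 × √163.1 = 35.89 m.

35.9 m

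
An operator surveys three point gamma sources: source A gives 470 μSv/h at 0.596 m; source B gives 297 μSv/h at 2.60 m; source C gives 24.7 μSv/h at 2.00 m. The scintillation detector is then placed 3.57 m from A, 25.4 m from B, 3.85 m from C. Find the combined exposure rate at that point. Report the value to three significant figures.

22.9 μSv/h

Each source contributes Iᵢ·(dᵢ/rᵢ)²; contributions add.
A: 470 × (0.596/3.57)² = 13.10 μSv/h
B: 297 × (2.60/25.4)² = 3.112 μSv/h
C: 24.7 × (2.00/3.85)² = 6.666 μSv/h
Total = 13.10 + 3.112 + 6.666 = 22.88 μSv/h.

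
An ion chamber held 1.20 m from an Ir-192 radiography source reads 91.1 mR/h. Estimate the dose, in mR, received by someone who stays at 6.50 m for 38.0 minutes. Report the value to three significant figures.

1.97 mR

Since intensity falls as 1/r², rate at 6.50 m:
91.1 × (1.20/6.50)² = 91.1 × 0.03408 = 3.105 mR/h.
Dose = rate × time = 3.105 mR/h × 0.6333 h = 1.966 mR.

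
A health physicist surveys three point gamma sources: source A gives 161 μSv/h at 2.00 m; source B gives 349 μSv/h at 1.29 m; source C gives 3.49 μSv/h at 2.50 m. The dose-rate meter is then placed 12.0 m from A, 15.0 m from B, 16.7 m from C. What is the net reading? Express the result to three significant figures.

By superposition, sum each source's inverse-square contribution:
A: 161 × (2.00/12.0)² = 4.472 μSv/h
B: 349 × (1.29/15.0)² = 2.581 μSv/h
C: 3.49 × (2.50/16.7)² = 0.07821 μSv/h
Total = 4.472 + 2.581 + 0.07821 = 7.131 μSv/h.

7.13 μSv/h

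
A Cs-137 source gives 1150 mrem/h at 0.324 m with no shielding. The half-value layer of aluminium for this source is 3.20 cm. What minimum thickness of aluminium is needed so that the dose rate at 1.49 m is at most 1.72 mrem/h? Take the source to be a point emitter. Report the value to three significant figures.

At 1.49 m, distance alone gives 1150 × (0.324/1.49)² = 1150 × 0.04728 = 54.37 mrem/h.
Further attenuation needed: 54.37/1.72 = 31.61.
n = log₂(31.61) = 4.982 half-value layers.
Thickness = 4.982 × 3.20 cm = 15.94 cm.

15.9 cm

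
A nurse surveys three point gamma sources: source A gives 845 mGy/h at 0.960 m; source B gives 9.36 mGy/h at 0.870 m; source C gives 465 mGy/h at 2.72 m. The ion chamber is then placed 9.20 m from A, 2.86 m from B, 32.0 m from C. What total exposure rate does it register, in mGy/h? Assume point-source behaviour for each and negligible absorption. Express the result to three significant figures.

13.4 mGy/h

Each source contributes Iᵢ·(dᵢ/rᵢ)²; contributions add.
A: 845 × (0.960/9.20)² = 9.201 mGy/h
B: 9.36 × (0.870/2.86)² = 0.8661 mGy/h
C: 465 × (2.72/32.0)² = 3.360 mGy/h
Total = 9.201 + 0.8661 + 3.360 = 13.43 mGy/h.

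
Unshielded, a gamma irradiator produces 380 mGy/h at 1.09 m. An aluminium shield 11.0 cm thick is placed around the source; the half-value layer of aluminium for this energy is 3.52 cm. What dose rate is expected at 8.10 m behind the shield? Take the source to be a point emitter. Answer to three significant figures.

0.789 mGy/h

Distance alone: 380 × (1.09/8.10)² = 380 × 0.01811 = 6.882 mGy/h.
Shield: 11.0/3.52 = 3.125 half-value layers → attenuation 2^(−3.125) = 0.1146.
Combined: 6.882 × 0.1146 = 0.7887 mGy/h.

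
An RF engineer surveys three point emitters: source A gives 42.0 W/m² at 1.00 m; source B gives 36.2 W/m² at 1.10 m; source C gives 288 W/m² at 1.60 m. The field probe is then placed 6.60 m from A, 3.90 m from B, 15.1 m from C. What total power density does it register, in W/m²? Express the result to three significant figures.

7.08 W/m²

By superposition, sum each source's inverse-square contribution:
A: 42.0 × (1.00/6.60)² = 0.9642 W/m²
B: 36.2 × (1.10/3.90)² = 2.880 W/m²
C: 288 × (1.60/15.1)² = 3.234 W/m²
Total = 0.9642 + 2.880 + 3.234 = 7.078 W/m².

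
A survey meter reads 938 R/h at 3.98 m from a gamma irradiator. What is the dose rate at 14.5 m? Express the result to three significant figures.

70.7 R/h

By the inverse-square law, the rate at 14.5 m is
938 × (3.98/14.5)² = 938 × 0.07534 = 70.67 R/h.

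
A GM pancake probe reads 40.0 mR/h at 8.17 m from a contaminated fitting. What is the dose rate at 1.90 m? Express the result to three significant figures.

740 mR/h

Intensity scales as (d₁/d₂)², so the rate at 1.90 m is
(8.17/1.90)² = 18.49, so 40.0 × 18.49 = 739.6 mR/h.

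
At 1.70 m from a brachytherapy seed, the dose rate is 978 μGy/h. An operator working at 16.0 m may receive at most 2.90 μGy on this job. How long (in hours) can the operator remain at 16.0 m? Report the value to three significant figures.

Intensity scales as (d₁/d₂)², so rate at 16.0 m:
978 × (1.70/16.0)² = 978 × 0.01129 = 11.04 μGy/h.
Stay time = 2.90 μGy ÷ 11.04 μGy/h = 0.2627 h.

0.263 h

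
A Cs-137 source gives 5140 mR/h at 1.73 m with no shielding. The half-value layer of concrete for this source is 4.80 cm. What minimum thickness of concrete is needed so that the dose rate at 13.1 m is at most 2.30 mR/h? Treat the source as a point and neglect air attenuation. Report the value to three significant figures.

25.4 cm

At 13.1 m, distance alone gives (1.73/13.1)² = 0.01744, so 5140 × 0.01744 = 89.64 mR/h.
Further attenuation needed: 89.64/2.30 = 38.97.
n = log₂(38.97) = 5.284 half-value layers.
Thickness = 5.284 × 4.80 cm = 25.36 cm.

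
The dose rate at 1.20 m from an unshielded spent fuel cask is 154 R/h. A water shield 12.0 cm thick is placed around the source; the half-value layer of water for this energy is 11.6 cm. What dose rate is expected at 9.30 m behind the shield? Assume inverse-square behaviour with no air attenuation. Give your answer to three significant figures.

1.25 R/h

Distance alone: 154 × (1.20/9.30)² = 154 × 0.01665 = 2.564 R/h.
Shield: 12.0/11.6 = 1.034 half-value layers → attenuation 2^(−1.034) = 0.4884.
Combined: 2.564 × 0.4884 = 1.252 R/h.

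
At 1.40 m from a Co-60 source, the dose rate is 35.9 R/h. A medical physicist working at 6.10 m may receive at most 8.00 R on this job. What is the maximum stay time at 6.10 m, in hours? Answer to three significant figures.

4.23 h

Intensity scales as (d₁/d₂)², so rate at 6.10 m:
35.9 × (1.40/6.10)² = 35.9 × 0.05267 = 1.891 R/h.
Stay time = 8.00 R ÷ 1.891 R/h = 4.231 h.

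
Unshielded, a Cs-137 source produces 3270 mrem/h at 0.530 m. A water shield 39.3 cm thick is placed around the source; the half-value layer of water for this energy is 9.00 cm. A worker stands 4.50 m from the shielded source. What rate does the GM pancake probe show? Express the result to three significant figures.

Distance alone: 3270 × (0.530/4.50)² = 3270 × 0.01387 = 45.35 mrem/h.
Shield: 39.3/9.00 = 4.367 half-value layers → attenuation 2^(−4.367) = 0.04846.
Combined: 45.35 × 0.04846 = 2.198 mrem/h.

2.20 mrem/h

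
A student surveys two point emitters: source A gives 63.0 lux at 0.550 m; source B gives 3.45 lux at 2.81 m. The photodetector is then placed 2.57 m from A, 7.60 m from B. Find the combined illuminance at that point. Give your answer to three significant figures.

3.36 lux

Each source contributes Iᵢ·(dᵢ/rᵢ)²; contributions add.
A: 63.0 × (0.550/2.57)² = 2.885 lux
B: 3.45 × (2.81/7.60)² = 0.4716 lux
Total = 2.885 + 0.4716 = 3.357 lux.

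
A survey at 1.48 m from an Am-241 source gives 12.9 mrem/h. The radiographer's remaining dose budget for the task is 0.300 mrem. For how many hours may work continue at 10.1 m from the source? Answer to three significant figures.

Applying the 1/r² law, rate at 10.1 m:
12.9 × (1.48/10.1)² = 12.9 × 0.02147 = 0.2770 mrem/h.
Stay time = 0.300 mrem ÷ 0.2770 mrem/h = 1.083 h.

1.08 h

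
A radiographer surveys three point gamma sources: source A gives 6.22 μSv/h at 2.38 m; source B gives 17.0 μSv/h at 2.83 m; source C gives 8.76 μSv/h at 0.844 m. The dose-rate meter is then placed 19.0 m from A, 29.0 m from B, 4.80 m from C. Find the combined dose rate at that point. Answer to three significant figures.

0.530 μSv/h

By superposition, sum each source's inverse-square contribution:
A: 6.22 × (2.38/19.0)² = 0.09760 μSv/h
B: 17.0 × (2.83/29.0)² = 0.1619 μSv/h
C: 8.76 × (0.844/4.80)² = 0.2708 μSv/h
Total = 0.09760 + 0.1619 + 0.2708 = 0.5303 μSv/h.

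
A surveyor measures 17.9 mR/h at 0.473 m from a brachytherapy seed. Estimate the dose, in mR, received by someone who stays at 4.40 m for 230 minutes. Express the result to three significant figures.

0.793 mR

Since intensity falls as 1/r², rate at 4.40 m:
17.9 × (0.473/4.40)² = 17.9 × 0.01156 = 0.2069 mR/h.
Dose = rate × time = 0.2069 mR/h × 3.833 h = 0.7930 mR.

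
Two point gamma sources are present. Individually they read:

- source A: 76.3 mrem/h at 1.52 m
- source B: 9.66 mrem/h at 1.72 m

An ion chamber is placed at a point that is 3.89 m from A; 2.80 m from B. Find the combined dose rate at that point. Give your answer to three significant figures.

Each source contributes Iᵢ·(dᵢ/rᵢ)²; contributions add.
A: 76.3 × (1.52/3.89)² = 11.65 mrem/h
B: 9.66 × (1.72/2.80)² = 3.645 mrem/h
Total = 11.65 + 3.645 = 15.29 mrem/h.

15.3 mrem/h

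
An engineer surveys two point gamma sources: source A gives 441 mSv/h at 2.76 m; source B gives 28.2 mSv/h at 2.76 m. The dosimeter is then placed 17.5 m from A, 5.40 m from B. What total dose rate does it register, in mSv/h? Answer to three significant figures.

18.3 mSv/h

Each source contributes Iᵢ·(dᵢ/rᵢ)²; contributions add.
A: 441 × (2.76/17.5)² = 10.97 mSv/h
B: 28.2 × (2.76/5.40)² = 7.367 mSv/h
Total = 10.97 + 7.367 = 18.34 mSv/h.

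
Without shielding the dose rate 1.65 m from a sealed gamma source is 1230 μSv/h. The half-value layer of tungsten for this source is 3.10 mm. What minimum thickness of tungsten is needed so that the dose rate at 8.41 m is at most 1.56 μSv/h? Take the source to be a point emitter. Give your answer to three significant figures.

At 8.41 m, distance alone gives (1.65/8.41)² = 0.03849, so 1230 × 0.03849 = 47.34 μSv/h.
Further attenuation needed: 47.34/1.56 = 30.35.
n = log₂(30.35) = 4.924 half-value layers.
Thickness = 4.924 × 3.10 mm = 15.26 mm.

15.3 mm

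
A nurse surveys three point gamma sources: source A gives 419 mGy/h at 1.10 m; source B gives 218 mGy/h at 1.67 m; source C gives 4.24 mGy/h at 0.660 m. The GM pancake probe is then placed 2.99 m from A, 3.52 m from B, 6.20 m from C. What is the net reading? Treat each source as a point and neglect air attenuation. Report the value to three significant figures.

106 mGy/h

Each source contributes Iᵢ·(dᵢ/rᵢ)²; contributions add.
A: 419 × (1.10/2.99)² = 56.71 mGy/h
B: 218 × (1.67/3.52)² = 49.07 mGy/h
C: 4.24 × (0.660/6.20)² = 0.04805 mGy/h
Total = 56.71 + 49.07 + 0.04805 = 105.8 mGy/h.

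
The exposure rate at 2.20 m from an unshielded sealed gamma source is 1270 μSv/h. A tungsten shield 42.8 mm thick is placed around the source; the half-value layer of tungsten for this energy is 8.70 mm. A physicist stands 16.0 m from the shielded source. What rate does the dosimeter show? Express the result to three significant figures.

Distance alone: 1270 × (2.20/16.0)² = 1270 × 0.01891 = 24.02 μSv/h.
Shield: 42.8/8.70 = 4.920 half-value layers → attenuation 2^(−4.920) = 0.03303.
Combined: 24.02 × 0.03303 = 0.7934 μSv/h.

0.793 μSv/h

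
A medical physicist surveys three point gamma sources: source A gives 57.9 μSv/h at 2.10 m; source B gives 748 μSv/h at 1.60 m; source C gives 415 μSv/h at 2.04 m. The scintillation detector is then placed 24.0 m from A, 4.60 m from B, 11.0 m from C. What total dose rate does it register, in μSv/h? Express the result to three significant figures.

105 μSv/h

By superposition, sum each source's inverse-square contribution:
A: 57.9 × (2.10/24.0)² = 0.4433 μSv/h
B: 748 × (1.60/4.60)² = 90.50 μSv/h
C: 415 × (2.04/11.0)² = 14.27 μSv/h
Total = 0.4433 + 90.50 + 14.27 = 105.2 μSv/h.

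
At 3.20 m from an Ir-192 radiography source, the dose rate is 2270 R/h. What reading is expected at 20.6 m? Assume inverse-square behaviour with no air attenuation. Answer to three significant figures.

54.8 R/h

Intensity scales as (d₁/d₂)², so the rate at 20.6 m is
2270 × (3.20/20.6)² = 2270 × 0.02413 = 54.78 R/h.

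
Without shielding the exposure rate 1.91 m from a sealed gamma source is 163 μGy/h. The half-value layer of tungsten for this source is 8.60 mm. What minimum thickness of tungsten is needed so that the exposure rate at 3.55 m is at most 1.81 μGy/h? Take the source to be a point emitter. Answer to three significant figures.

40.5 mm

At 3.55 m, distance alone gives 163 × (1.91/3.55)² = 163 × 0.2895 = 47.19 μGy/h.
Further attenuation needed: 47.19/1.81 = 26.07.
n = log₂(26.07) = 4.704 half-value layers.
Thickness = 4.704 × 8.60 mm = 40.45 mm.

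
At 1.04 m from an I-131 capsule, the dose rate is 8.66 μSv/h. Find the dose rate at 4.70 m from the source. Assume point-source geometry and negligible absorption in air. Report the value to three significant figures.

Since intensity falls as 1/r², the rate at 4.70 m is
8.66 × (1.04/4.70)² = 8.66 × 0.04896 = 0.4240 μSv/h.

0.424 μSv/h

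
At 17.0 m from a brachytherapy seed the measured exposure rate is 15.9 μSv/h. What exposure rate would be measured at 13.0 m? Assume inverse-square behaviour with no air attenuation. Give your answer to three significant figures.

27.2 μSv/h

Applying the 1/r² law, scaling from 17.0 m to 13.0 m:
15.9 × (17.0/13.0)² = 15.9 × 1.710 = 27.19 μSv/h.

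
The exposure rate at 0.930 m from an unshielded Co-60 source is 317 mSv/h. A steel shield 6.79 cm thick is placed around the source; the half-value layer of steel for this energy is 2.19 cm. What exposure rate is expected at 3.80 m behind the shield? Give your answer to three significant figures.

2.21 mSv/h

Distance alone: (0.930/3.80)² = 0.05990, so 317 × 0.05990 = 18.99 mSv/h.
Shield: 6.79/2.19 = 3.100 half-value layers → attenuation 2^(−3.100) = 0.1166.
Combined: 18.99 × 0.1166 = 2.214 mSv/h.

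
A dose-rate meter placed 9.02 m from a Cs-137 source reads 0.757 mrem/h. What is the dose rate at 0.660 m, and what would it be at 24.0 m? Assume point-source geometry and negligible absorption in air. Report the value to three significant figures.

141 mrem/h; 0.107 mrem/h

Applying the 1/r² law,
At 0.660 m: (9.02/0.660)² = 186.8, so 0.757 × 186.8 = 141.4 mrem/h
At 24.0 m: 141.4 × (0.660/24.0)² = 141.4 × 0.0007562 = 0.1069 mrem/h.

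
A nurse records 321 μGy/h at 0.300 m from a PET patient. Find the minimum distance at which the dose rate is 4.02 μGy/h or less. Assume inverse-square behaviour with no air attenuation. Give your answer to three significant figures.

2.68 m

Intensity scales as (d₁/d₂)², so d₂ = d₁·√(I₁/I₂).
I₁/I₂ = 321/4.02 = 79.85, so d₂ = 0.300 × √79.85 = 2.681 m.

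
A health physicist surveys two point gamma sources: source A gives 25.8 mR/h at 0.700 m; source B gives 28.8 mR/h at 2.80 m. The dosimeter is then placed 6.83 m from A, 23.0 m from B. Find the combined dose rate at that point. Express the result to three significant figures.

0.698 mR/h

Each source contributes Iᵢ·(dᵢ/rᵢ)²; contributions add.
A: 25.8 × (0.700/6.83)² = 0.2710 mR/h
B: 28.8 × (2.80/23.0)² = 0.4268 mR/h
Total = 0.2710 + 0.4268 = 0.6978 mR/h.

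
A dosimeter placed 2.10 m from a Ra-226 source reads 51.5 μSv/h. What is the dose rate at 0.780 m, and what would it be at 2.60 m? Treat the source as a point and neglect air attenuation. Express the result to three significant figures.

373 μSv/h; 33.6 μSv/h

Since intensity falls as 1/r²,
At 0.780 m: (2.10/0.780)² = 7.249, so 51.5 × 7.249 = 373.3 μSv/h
At 2.60 m: 373.3 × (0.780/2.60)² = 373.3 × 0.09000 = 33.60 μSv/h.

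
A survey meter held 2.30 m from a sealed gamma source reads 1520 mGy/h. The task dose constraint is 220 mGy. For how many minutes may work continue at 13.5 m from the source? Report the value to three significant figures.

Intensity scales as (d₁/d₂)², so rate at 13.5 m:
(2.30/13.5)² = 0.02903, so 1520 × 0.02903 = 44.13 mGy/h.
Stay time = 220 mGy ÷ 44.13 mGy/h = 4.985 h = 299.1 min.

299 min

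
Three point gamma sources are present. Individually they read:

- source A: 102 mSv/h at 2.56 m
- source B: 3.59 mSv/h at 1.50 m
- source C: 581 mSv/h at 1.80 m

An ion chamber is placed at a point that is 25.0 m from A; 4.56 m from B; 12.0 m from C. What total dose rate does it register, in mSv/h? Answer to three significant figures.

Each source contributes Iᵢ·(dᵢ/rᵢ)²; contributions add.
A: 102 × (2.56/25.0)² = 1.070 mSv/h
B: 3.59 × (1.50/4.56)² = 0.3885 mSv/h
C: 581 × (1.80/12.0)² = 13.07 mSv/h
Total = 1.070 + 0.3885 + 13.07 = 14.53 mSv/h.

14.5 mSv/h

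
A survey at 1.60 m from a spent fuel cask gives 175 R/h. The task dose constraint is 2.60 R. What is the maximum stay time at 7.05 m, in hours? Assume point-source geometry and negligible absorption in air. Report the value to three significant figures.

0.288 h

Intensity scales as (d₁/d₂)², so rate at 7.05 m:
(1.60/7.05)² = 0.05151, so 175 × 0.05151 = 9.014 R/h.
Stay time = 2.60 R ÷ 9.014 R/h = 0.2884 h.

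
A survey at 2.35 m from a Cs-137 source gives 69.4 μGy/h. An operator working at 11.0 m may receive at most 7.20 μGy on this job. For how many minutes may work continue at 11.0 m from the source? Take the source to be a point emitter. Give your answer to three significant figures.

136 min

Since intensity falls as 1/r², rate at 11.0 m:
69.4 × (2.35/11.0)² = 69.4 × 0.04564 = 3.167 μGy/h.
Stay time = 7.20 μGy ÷ 3.167 μGy/h = 2.273 h = 136.4 min.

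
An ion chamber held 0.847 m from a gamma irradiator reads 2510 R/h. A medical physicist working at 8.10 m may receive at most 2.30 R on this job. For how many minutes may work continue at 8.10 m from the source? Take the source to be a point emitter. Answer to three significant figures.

Applying the 1/r² law, rate at 8.10 m:
(0.847/8.10)² = 0.01093, so 2510 × 0.01093 = 27.43 R/h.
Stay time = 2.30 R ÷ 27.43 R/h = 0.08385 h = 5.031 min.

5.03 min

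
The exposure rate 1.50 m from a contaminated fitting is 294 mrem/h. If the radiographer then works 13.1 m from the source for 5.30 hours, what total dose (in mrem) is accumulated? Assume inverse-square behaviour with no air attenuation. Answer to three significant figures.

Using I₁d₁² = I₂d₂², rate at 13.1 m:
294 × (1.50/13.1)² = 294 × 0.01311 = 3.854 mrem/h.
Dose = rate × time = 3.854 mrem/h × 5.300 h = 20.43 mrem.

20.4 mrem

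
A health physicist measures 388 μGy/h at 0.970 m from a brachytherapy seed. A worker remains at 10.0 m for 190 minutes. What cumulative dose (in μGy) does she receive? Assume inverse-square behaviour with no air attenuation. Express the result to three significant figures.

Applying the 1/r² law, rate at 10.0 m:
388 × (0.970/10.0)² = 388 × 0.009409 = 3.651 μGy/h.
Dose = rate × time = 3.651 μGy/h × 3.167 h = 11.56 μGy.

11.6 μGy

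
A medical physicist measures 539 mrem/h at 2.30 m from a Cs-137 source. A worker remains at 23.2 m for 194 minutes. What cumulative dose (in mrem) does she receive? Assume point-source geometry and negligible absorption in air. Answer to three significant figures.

Intensity scales as (d₁/d₂)², so rate at 23.2 m:
(2.30/23.2)² = 0.009828, so 539 × 0.009828 = 5.297 mrem/h.
Dose = rate × time = 5.297 mrem/h × 3.233 h = 17.13 mrem.

17.1 mrem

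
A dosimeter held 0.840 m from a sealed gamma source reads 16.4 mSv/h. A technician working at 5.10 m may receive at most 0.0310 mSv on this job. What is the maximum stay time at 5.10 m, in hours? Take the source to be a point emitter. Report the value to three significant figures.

0.0697 h

Intensity scales as (d₁/d₂)², so rate at 5.10 m:
16.4 × (0.840/5.10)² = 16.4 × 0.02713 = 0.4449 mSv/h.
Stay time = 0.0310 mSv ÷ 0.4449 mSv/h = 0.06968 h.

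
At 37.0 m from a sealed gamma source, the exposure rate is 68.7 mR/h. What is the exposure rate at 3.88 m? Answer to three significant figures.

Since intensity falls as 1/r², the rate at 3.88 m is
(37.0/3.88)² = 90.94, so 68.7 × 90.94 = 6248 mR/h.

6250 mR/h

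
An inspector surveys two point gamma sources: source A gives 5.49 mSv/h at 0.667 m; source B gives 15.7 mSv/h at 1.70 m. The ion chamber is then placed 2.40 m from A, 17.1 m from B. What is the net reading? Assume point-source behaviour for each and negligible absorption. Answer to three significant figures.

0.579 mSv/h

By superposition, sum each source's inverse-square contribution:
A: 5.49 × (0.667/2.40)² = 0.4240 mSv/h
B: 15.7 × (1.70/17.1)² = 0.1552 mSv/h
Total = 0.4240 + 0.1552 = 0.5792 mSv/h.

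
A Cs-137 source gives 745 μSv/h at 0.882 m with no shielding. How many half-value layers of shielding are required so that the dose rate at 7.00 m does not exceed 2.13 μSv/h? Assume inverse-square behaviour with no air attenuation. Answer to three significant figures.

At 7.00 m, distance alone gives (0.882/7.00)² = 0.01588, so 745 × 0.01588 = 11.83 μSv/h.
Further attenuation needed: 11.83/2.13 = 5.554.
n = log₂(5.554) = 2.474 half-value layers.

2.47 half-value layers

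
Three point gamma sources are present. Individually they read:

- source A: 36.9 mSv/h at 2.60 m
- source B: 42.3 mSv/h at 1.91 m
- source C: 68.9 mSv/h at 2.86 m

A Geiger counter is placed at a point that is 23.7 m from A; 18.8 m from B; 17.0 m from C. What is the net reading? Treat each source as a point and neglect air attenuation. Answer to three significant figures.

Each source contributes Iᵢ·(dᵢ/rᵢ)²; contributions add.
A: 36.9 × (2.60/23.7)² = 0.4441 mSv/h
B: 42.3 × (1.91/18.8)² = 0.4366 mSv/h
C: 68.9 × (2.86/17.0)² = 1.950 mSv/h
Total = 0.4441 + 0.4366 + 1.950 = 2.831 mSv/h.

2.83 mSv/h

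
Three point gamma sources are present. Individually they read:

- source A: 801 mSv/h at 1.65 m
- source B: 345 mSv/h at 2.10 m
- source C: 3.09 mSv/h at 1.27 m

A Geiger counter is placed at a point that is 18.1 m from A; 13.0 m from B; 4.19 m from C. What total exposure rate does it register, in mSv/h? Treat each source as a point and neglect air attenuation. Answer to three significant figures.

Each source contributes Iᵢ·(dᵢ/rᵢ)²; contributions add.
A: 801 × (1.65/18.1)² = 6.656 mSv/h
B: 345 × (2.10/13.0)² = 9.003 mSv/h
C: 3.09 × (1.27/4.19)² = 0.2839 mSv/h
Total = 6.656 + 9.003 + 0.2839 = 15.94 mSv/h.

15.9 mSv/h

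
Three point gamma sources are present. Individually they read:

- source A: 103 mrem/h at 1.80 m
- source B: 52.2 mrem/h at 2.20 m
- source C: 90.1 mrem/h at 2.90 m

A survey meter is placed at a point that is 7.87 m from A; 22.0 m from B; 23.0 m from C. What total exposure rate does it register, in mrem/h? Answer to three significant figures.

By superposition, sum each source's inverse-square contribution:
A: 103 × (1.80/7.87)² = 5.388 mrem/h
B: 52.2 × (2.20/22.0)² = 0.5220 mrem/h
C: 90.1 × (2.90/23.0)² = 1.432 mrem/h
Total = 5.388 + 0.5220 + 1.432 = 7.342 mrem/h.

7.34 mrem/h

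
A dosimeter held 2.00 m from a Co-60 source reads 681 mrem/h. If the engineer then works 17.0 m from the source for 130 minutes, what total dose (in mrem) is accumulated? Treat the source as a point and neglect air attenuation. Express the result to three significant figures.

Applying the 1/r² law, rate at 17.0 m:
681 × (2.00/17.0)² = 681 × 0.01384 = 9.425 mrem/h.
Dose = rate × time = 9.425 mrem/h × 2.167 h = 20.42 mrem.

20.4 mrem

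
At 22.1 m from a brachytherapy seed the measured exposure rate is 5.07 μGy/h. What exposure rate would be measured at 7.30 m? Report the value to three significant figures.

46.5 μGy/h

Intensity scales as (d₁/d₂)², so scaling from 22.1 m to 7.30 m:
(22.1/7.30)² = 9.165, so 5.07 × 9.165 = 46.47 μGy/h.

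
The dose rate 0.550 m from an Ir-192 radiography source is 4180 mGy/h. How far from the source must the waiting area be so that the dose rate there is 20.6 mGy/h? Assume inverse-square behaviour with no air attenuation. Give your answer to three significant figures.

Intensity scales as (d₁/d₂)², so d₂ = d₁·√(I₁/I₂).
I₁/I₂ = 4180/20.6 = 202.9, so d₂ = 0.550 × √202.9 = 7.834 m.

7.83 m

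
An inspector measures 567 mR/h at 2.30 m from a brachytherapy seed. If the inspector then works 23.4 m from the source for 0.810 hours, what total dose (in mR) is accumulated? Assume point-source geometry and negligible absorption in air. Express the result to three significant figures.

Since intensity falls as 1/r², rate at 23.4 m:
567 × (2.30/23.4)² = 567 × 0.009661 = 5.478 mR/h.
Dose = rate × time = 5.478 mR/h × 0.8100 h = 4.437 mR.

4.44 mR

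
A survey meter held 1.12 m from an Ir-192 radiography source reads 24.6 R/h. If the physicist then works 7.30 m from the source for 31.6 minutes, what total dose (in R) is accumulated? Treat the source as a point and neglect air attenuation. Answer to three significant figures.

Intensity scales as (d₁/d₂)², so rate at 7.30 m:
(1.12/7.30)² = 0.02354, so 24.6 × 0.02354 = 0.5791 R/h.
Dose = rate × time = 0.5791 R/h × 0.5267 h = 0.3050 R.

0.305 R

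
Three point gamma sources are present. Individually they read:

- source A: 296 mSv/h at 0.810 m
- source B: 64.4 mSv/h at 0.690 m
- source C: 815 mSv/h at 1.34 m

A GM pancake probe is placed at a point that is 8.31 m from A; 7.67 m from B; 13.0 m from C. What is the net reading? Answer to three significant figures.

By superposition, sum each source's inverse-square contribution:
A: 296 × (0.810/8.31)² = 2.812 mSv/h
B: 64.4 × (0.690/7.67)² = 0.5212 mSv/h
C: 815 × (1.34/13.0)² = 8.659 mSv/h
Total = 2.812 + 0.5212 + 8.659 = 11.99 mSv/h.

12.0 mSv/h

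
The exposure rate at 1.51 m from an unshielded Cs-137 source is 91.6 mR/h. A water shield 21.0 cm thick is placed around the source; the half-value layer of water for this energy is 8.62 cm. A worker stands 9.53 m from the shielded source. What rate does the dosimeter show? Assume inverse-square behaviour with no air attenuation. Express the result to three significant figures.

0.425 mR/h

Distance alone: 91.6 × (1.51/9.53)² = 91.6 × 0.02511 = 2.300 mR/h.
Shield: 21.0/8.62 = 2.436 half-value layers → attenuation 2^(−2.436) = 0.1848.
Combined: 2.300 × 0.1848 = 0.4250 mR/h.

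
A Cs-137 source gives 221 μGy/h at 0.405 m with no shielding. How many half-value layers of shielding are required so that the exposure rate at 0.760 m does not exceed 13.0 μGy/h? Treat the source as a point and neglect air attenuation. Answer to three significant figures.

At 0.760 m, distance alone gives (0.405/0.760)² = 0.2840, so 221 × 0.2840 = 62.76 μGy/h.
Further attenuation needed: 62.76/13.0 = 4.828.
n = log₂(4.828) = 2.271 half-value layers.

2.27 half-value layers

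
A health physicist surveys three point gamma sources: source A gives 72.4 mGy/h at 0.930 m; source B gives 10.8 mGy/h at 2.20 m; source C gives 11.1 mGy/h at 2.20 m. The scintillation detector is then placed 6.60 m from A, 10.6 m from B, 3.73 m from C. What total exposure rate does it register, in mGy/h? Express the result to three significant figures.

By superposition, sum each source's inverse-square contribution:
A: 72.4 × (0.930/6.60)² = 1.438 mGy/h
B: 10.8 × (2.20/10.6)² = 0.4652 mGy/h
C: 11.1 × (2.20/3.73)² = 3.861 mGy/h
Total = 1.438 + 0.4652 + 3.861 = 5.764 mGy/h.

5.76 mGy/h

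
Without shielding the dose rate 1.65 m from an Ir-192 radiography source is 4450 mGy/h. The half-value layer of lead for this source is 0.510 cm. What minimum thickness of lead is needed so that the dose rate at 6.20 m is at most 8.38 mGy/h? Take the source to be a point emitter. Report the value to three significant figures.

At 6.20 m, distance alone gives (1.65/6.20)² = 0.07082, so 4450 × 0.07082 = 315.1 mGy/h.
Further attenuation needed: 315.1/8.38 = 37.60.
n = log₂(37.60) = 5.233 half-value layers.
Thickness = 5.233 × 0.510 cm = 2.669 cm.

2.67 cm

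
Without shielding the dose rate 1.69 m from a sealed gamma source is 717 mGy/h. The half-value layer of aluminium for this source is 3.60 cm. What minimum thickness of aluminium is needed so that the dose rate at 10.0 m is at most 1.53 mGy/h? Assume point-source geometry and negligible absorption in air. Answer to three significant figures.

At 10.0 m, distance alone gives (1.69/10.0)² = 0.02856, so 717 × 0.02856 = 20.48 mGy/h.
Further attenuation needed: 20.48/1.53 = 13.39.
n = log₂(13.39) = 3.743 half-value layers.
Thickness = 3.743 × 3.60 cm = 13.47 cm.

13.5 cm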